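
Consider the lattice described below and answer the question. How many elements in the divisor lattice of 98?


Divisors of 98: [1, 2, 7, 14, 49, 98]
Count: 6


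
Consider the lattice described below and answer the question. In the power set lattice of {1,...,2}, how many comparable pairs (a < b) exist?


A comparable pair {a,b} has a < b or b < a in the order.
Count unordered pairs where one element is strictly below the other.
Examples: {{},{1}}, {{},{2}}, {{},{1,2}}, {{1},{1,2}}, ...
Total comparable pairs: 5


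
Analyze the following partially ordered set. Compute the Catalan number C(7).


C(n) = C(2n, n) / (n+1).
C(14, 7) = 3432
C(7) = 3432 / 8 = 429


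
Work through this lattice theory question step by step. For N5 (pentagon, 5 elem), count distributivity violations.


Distributive law: a ^ (b v c) = (a ^ b) v (a ^ c).
Check all 5^3 = 125 ordered triples (a,b,c).
  e.g. a=b, b=a, c=c: lhs=b != rhs=a
  e.g. a=b, b=c, c=a: lhs=b != rhs=a
Total violating triples: 2


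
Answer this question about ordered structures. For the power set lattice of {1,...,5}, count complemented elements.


An element a is complemented if some b has a meet b = bottom, a join b = top.
every subset A has complement S\A, so all elements are complemented.
Complemented elements: {}, {1}, {2}, {3}, {4}, {5}, ... (26 more)
Count: 32


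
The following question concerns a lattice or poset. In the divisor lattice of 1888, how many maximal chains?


A maximal chain goes from the minimum element to a maximal element via cover relations.
Counting all min-to-max paths in the cover graph.
Total maximal chains: 6


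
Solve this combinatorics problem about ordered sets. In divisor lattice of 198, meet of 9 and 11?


In a divisor lattice, meet = gcd (greatest common divisor).
By Euclidean algorithm or factoring: gcd(9,11) = 1


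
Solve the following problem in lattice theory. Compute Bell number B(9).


B(n) = number of set partitions of an n-element set.
B(n) satisfies the recurrence: B(n+1) = sum_k C(n,k)*B(k).
B(9) = 21147


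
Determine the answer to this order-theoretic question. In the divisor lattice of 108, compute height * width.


Height = length of longest chain minus 1; width = size of largest antichain.
A maximum chain: 1 | 3 | 9 | 27 | 54 | 108  (height 5).
A maximum antichain: {4, 6, 9}  (width 3).
Product = 5 * 3 = 15


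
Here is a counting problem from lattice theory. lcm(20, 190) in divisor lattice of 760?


Join=lcm.
gcd(20,190)=10
lcm=380


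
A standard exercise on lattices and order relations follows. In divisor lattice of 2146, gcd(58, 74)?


Meet=gcd.
gcd(58,74)=2


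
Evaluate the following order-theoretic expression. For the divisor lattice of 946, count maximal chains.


A maximal chain goes from the minimum element to a maximal element via cover relations.
Counting all min-to-max paths in the cover graph.
Total maximal chains: 6


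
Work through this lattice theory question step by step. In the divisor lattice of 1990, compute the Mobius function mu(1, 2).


In a divisor lattice, mu(a,b) = mu(b/a) where mu is the classical Mobius function.
b/a = 2/1 = 2
Prime factorization of 2: primes [2]
2 is squarefree with 1 prime factor(s), so mu(2) = (-1)^1 = -1


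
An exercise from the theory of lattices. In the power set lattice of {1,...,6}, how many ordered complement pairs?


Complement pair (a,b): a meet b = bottom, a join b = top.
Here: A intersect B = {} and A union B = {1,...,6}.
Pairs found: ({},{1,2,3,4,5,6}), ({1},{2,3,4,5,6}), ({2},{1,3,4,5,6}), ({3},{1,2,4,5,6}), ... (60 more)
Total ordered pairs: 64


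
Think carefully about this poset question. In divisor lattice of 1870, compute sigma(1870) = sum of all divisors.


sigma(n) = sum of divisors.
Divisors of 1870: [1, 2, 5, 10, 11, 17, 22, 34, 55, 85, 110, 170, 187, 374, 935, 1870]
Sum = 3888


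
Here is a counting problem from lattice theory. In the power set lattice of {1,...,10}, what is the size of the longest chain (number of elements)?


A chain is a totally ordered subset; we count the number of elements in a maximum chain.
Compute, for each element x, the size of the longest chain ending at x:
  {}: 1
  {1}: 2
  {2}: 2
  {3}: 2
  {4}: 2
  {5}: 2
  ...
A maximum chain: {} < {1} < {1,2} < {1,2,3} < {1,2,3,4} < {1,2,3,4,5} < {1,2,3,4,5,6} < {1,2,3,4,5,6,7} < {1,2,3,4,5,6,7,8} < {1,2,3,4,5,6,7,8,9} < {1,2,3,4,5,6,7,8,9,10}
Number of elements in the longest chain: 11


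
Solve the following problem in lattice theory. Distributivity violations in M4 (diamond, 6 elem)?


Distributive law: a ^ (b v c) = (a ^ b) v (a ^ c).
Check all 6^3 = 216 ordered triples (a,b,c).
  e.g. a=a1, b=a2, c=a3: lhs=a1 != rhs=0
  e.g. a=a1, b=a2, c=a4: lhs=a1 != rhs=0
Total violating triples: 24


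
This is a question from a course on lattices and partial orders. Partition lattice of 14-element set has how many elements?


B(n) = number of set partitions of an n-element set.
B(n) satisfies the recurrence: B(n+1) = sum_k C(n,k)*B(k).
B(14) = 190899322


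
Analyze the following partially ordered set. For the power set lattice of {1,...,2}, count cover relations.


A cover relation a -< b holds when a < b with no c strictly between.
Cover relations:
  {} -< {1}
  {} -< {2}
  {1} -< {1,2}
  {2} -< {1,2}
Total: 4


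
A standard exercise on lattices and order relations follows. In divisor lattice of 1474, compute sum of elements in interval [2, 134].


Interval [2,134] in divisors of 1474: [2, 134]
Sum = 136


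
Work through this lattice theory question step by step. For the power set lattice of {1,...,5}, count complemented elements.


An element a is complemented if some b has a meet b = bottom, a join b = top.
every subset A has complement S\A, so all elements are complemented.
Complemented elements: {}, {1}, {2}, {3}, {4}, {5}, ... (26 more)
Count: 32


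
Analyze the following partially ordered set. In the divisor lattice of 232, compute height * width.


Height = length of longest chain minus 1; width = size of largest antichain.
A maximum chain: 1 | 29 | 58 | 116 | 232  (height 4).
A maximum antichain: {2, 29}  (width 2).
Product = 4 * 2 = 8


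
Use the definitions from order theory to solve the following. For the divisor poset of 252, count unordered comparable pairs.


A comparable pair {a,b} has a < b or b < a in the order.
Count unordered pairs where one element is strictly below the other.
Examples: {1,2}, {1,3}, {1,4}, {1,6}, ...
Total comparable pairs: 90


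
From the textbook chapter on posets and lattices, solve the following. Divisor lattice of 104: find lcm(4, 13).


In a divisor lattice, join = lcm (least common multiple).
gcd(4,13) = 1
lcm(4,13) = 4*13/gcd = 52/1 = 52


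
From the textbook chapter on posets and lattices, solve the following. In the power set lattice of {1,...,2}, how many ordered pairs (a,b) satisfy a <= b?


The order relation is {(a,b) : a <= b}, reflexive so it includes (a,a).
Examples: ({},{}), ({},{1,2}), ({},{1}), ({},{2}), ({1,2},{1,2}), ...
Total ordered pairs: 9


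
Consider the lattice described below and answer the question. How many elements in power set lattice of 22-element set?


Power set = 2^n.
2^22 = 4194304


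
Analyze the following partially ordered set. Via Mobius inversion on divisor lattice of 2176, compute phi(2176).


phi(n) = n * prod_{p|n} (1 - 1/p).
Prime divisors of 2176: [2, 17]
phi(2176) = 2176 * (1 - 1/2) * (1 - 1/17)
phi(2176) = 1024


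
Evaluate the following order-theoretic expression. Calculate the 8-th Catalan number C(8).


C(n) = C(2n, n) / (n+1).
C(16, 8) = 12870
C(8) = 12870 / 9 = 1430


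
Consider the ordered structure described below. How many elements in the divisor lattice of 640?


Divisors of 640: [1, 2, 4, 5, 8, 10, 16, 20, 32, 40, 64, 80, 128, 160, 320, 640]
Count: 16


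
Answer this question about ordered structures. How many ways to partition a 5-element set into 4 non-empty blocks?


S(n,k) = k*S(n-1,k) + S(n-1,k-1).
S(4,4) = 1, S(4,3) = 6
S(5,4) = 4*1 + 6 = 4 + 6
S(5,4) = 10


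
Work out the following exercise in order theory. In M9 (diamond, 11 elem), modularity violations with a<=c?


Modular law: if a <= c then a v (b ^ c) = (a v b) ^ c.
Check all triples (a,b,c) with a <= c among 11 elements.
This lattice is modular (diamonds M_m and their chain-products are modular).
Total violating triples: 0


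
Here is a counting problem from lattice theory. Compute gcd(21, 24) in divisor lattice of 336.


In a divisor lattice, meet = gcd (greatest common divisor).
By Euclidean algorithm or factoring: gcd(21,24) = 3


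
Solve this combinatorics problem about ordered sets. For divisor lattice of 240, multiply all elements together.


Divisors of 240: [1, 2, 3, 4, 5, 6, 8, 10, 12, 15, 16, 20, 24, 30, 40, 48, 60, 80, 120, 240]
Product = n^(d(n)/2) = 240^(20/2)
Product = 634033809653760000000000


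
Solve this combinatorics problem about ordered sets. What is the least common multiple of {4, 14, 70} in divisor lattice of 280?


In a divisor lattice, join = lcm (least common multiple).
Compute lcm iteratively: start with first element, then lcm(current, next).
Elements: [4, 14, 70]
lcm(4,14) = 28
lcm(28,70) = 140
Final lcm = 140


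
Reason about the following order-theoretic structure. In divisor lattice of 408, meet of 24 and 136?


In a divisor lattice, meet = gcd (greatest common divisor).
By Euclidean algorithm or factoring: gcd(24,136) = 8


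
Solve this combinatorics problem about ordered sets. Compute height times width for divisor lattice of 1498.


Height = length of longest chain minus 1; width = size of largest antichain.
A maximum chain: 1 | 107 | 749 | 1498  (height 3).
A maximum antichain: {2, 7, 107}  (width 3).
Product = 3 * 3 = 9


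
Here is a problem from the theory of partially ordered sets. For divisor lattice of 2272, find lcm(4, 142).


In a divisor lattice, join = lcm (least common multiple).
Compute lcm iteratively: start with first element, then lcm(current, next).
Elements: [4, 142]
lcm(4,142) = 284
Final lcm = 284


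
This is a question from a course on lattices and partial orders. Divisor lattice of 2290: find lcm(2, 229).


In a divisor lattice, join = lcm (least common multiple).
gcd(2,229) = 1
lcm(2,229) = 2*229/gcd = 458/1 = 458


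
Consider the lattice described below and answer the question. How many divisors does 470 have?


Divisors of 470: [1, 2, 5, 10, 47, 94, 235, 470]
Count: 8


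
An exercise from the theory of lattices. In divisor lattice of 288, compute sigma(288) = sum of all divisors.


sigma(n) = sum of divisors.
Divisors of 288: [1, 2, 3, 4, 6, 8, 9, 12, 16, 18, 24, 32, 36, 48, 72, 96, 144, 288]
Sum = 819


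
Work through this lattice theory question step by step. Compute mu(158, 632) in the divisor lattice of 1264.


In a divisor lattice, mu(a,b) = mu(b/a) where mu is the classical Mobius function.
b/a = 632/158 = 4
Prime factorization of 4: primes [2]
4 is not squarefree, so mu(4) = 0


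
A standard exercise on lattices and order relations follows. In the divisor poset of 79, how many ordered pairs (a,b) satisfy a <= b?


The order relation is {(a,b) : a <= b}, reflexive so it includes (a,a).
Examples: (1,1), (1,79), (79,79)
Total ordered pairs: 3


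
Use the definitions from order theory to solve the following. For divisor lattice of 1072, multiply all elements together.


Divisors of 1072: [1, 2, 4, 8, 16, 67, 134, 268, 536, 1072]
Product = n^(d(n)/2) = 1072^(10/2)
Product = 1415708784197632


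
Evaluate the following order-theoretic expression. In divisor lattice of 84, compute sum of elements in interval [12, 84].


Interval [12,84] in divisors of 84: [12, 84]
Sum = 96


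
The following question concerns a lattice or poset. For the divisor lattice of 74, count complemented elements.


An element a is complemented if some b has a meet b = bottom, a join b = top.
a is complemented iff gcd(a, n/a)=1, i.e. a is a unitary divisor of 74.
Complemented elements: 1, 2, 37, 74
Count: 4


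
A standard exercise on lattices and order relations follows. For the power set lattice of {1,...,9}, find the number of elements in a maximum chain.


A chain is a totally ordered subset; we count the number of elements in a maximum chain.
Compute, for each element x, the size of the longest chain ending at x:
  {}: 1
  {1}: 2
  {2}: 2
  {3}: 2
  {4}: 2
  {5}: 2
  ...
A maximum chain: {} < {1} < {1,2} < {1,2,3} < {1,2,3,4} < {1,2,3,4,5} < {1,2,3,4,5,6} < {1,2,3,4,5,6,7} < {1,2,3,4,5,6,7,8} < {1,2,3,4,5,6,7,8,9}
Number of elements in the longest chain: 10


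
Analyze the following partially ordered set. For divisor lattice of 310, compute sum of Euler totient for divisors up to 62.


Divisors of 310 up to 62: [1, 2, 5, 10, 31, 62]
phi values: [1, 1, 4, 4, 30, 30]
Sum = 70


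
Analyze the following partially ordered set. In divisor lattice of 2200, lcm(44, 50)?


Join=lcm.
gcd(44,50)=2
lcm=1100


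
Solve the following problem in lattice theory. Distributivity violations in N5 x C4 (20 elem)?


Distributive law: a ^ (b v c) = (a ^ b) v (a ^ c).
Check all 20^3 = 8000 ordered triples (a,b,c).
  e.g. a=(b,0), b=(a,0), c=(c,0): lhs=(b,0) != rhs=(a,0)
  e.g. a=(b,0), b=(a,0), c=(c,1): lhs=(b,0) != rhs=(a,0)
Total violating triples: 128


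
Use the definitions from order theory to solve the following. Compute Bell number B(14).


B(n) = number of set partitions of an n-element set.
B(n) satisfies the recurrence: B(n+1) = sum_k C(n,k)*B(k).
B(14) = 190899322


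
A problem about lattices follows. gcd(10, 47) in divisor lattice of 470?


Meet=gcd.
gcd(10,47)=1


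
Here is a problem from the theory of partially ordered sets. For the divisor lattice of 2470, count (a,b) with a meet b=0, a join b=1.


Complement pair (a,b): a meet b = bottom, a join b = top.
Here: gcd(a,b)=1 and lcm(a,b)=2470, i.e. a*b=2470 with a,b coprime.
Pairs found: (1,2470), (2,1235), (5,494), (10,247), ... (12 more)
Total ordered pairs: 16


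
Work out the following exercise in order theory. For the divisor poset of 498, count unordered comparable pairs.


A comparable pair {a,b} has a < b or b < a in the order.
Count unordered pairs where one element is strictly below the other.
Examples: {1,2}, {1,3}, {1,6}, {1,83}, ...
Total comparable pairs: 19


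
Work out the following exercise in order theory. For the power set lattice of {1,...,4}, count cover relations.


A cover relation a -< b holds when a < b with no c strictly between.
Cover relations:
  {} -< {1}
  {} -< {2}
  {} -< {3}
  {} -< {4}
  {1} -< {1,2}
  {1} -< {1,3}
  {1} -< {1,4}
  {2} -< {1,2}
  ...24 more
Total: 32


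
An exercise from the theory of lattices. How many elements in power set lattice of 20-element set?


Power set = 2^n.
2^20 = 1048576


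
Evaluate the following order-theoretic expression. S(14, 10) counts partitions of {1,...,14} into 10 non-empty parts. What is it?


S(n,k) = k*S(n-1,k) + S(n-1,k-1).
S(13,10) = 39325, S(13,9) = 359502
S(14,10) = 10*39325 + 359502 = 393250 + 359502
S(14,10) = 752752


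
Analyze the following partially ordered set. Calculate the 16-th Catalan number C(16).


C(n) = C(2n, n) / (n+1).
C(32, 16) = 601080390
C(16) = 601080390 / 17 = 35357670


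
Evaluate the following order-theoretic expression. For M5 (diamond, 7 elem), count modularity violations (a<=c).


Modular law: if a <= c then a v (b ^ c) = (a v b) ^ c.
Check all triples (a,b,c) with a <= c among 7 elements.
This lattice is modular (diamonds M_m and their chain-products are modular).
Total violating triples: 0


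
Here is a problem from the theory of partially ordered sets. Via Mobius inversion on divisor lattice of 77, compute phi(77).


phi(n) = n * prod_{p|n} (1 - 1/p).
Prime divisors of 77: [7, 11]
phi(77) = 77 * (1 - 1/7) * (1 - 1/11)
phi(77) = 60


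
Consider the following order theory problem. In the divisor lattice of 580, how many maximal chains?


A maximal chain goes from the minimum element to a maximal element via cover relations.
Counting all min-to-max paths in the cover graph.
Total maximal chains: 12


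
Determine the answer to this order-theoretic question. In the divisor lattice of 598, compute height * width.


Height = length of longest chain minus 1; width = size of largest antichain.
A maximum chain: 1 | 23 | 299 | 598  (height 3).
A maximum antichain: {2, 13, 23}  (width 3).
Product = 3 * 3 = 9


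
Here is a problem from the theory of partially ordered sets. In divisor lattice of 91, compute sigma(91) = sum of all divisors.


sigma(n) = sum of divisors.
Divisors of 91: [1, 7, 13, 91]
Sum = 112


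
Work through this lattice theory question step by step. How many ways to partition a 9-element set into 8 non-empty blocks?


S(n,k) = k*S(n-1,k) + S(n-1,k-1).
S(8,8) = 1, S(8,7) = 28
S(9,8) = 8*1 + 28 = 8 + 28
S(9,8) = 36


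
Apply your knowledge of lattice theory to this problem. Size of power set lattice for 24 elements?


Power set = 2^n.
2^24 = 16777216


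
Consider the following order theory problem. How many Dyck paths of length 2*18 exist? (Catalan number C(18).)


C(n) = C(2n, n) / (n+1).
C(36, 18) = 9075135300
C(18) = 9075135300 / 19 = 477638700


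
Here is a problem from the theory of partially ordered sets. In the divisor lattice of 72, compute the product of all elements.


Divisors of 72: [1, 2, 3, 4, 6, 8, 9, 12, 18, 24, 36, 72]
Product = n^(d(n)/2) = 72^(12/2)
Product = 139314069504


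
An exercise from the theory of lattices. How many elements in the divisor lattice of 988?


Divisors of 988: [1, 2, 4, 13, 19, 26, 38, 52, 76, 247, 494, 988]
Count: 12


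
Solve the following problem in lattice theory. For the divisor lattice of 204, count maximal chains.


A maximal chain goes from the minimum element to a maximal element via cover relations.
Counting all min-to-max paths in the cover graph.
Total maximal chains: 12


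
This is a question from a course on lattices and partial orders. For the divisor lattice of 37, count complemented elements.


An element a is complemented if some b has a meet b = bottom, a join b = top.
a is complemented iff gcd(a, n/a)=1, i.e. a is a unitary divisor of 37.
Complemented elements: 1, 37
Count: 2


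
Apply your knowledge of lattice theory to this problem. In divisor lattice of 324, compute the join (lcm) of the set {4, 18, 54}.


In a divisor lattice, join = lcm (least common multiple).
Compute lcm iteratively: start with first element, then lcm(current, next).
Elements: [4, 18, 54]
lcm(4,18) = 36
lcm(36,54) = 108
Final lcm = 108


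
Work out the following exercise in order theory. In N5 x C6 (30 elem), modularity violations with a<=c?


Modular law: if a <= c then a v (b ^ c) = (a v b) ^ c.
Check all triples (a,b,c) with a <= c among 30 elements.
  e.g. a=(a,0), b=(c,0), c=(b,0): lhs=(a,0) != rhs=(b,0)
  e.g. a=(a,0), b=(c,1), c=(b,0): lhs=(a,0) != rhs=(b,0)
Total violating triples: 126


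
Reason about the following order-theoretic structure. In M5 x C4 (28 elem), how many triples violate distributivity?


Distributive law: a ^ (b v c) = (a ^ b) v (a ^ c).
Check all 28^3 = 21952 ordered triples (a,b,c).
  e.g. a=(a1,0), b=(a2,0), c=(a3,0): lhs=(a1,0) != rhs=(0,0)
  e.g. a=(a1,0), b=(a2,0), c=(a3,1): lhs=(a1,0) != rhs=(0,0)
Total violating triples: 3840


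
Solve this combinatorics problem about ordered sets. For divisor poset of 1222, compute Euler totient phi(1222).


phi(n) = n * prod_{p|n} (1 - 1/p).
Prime divisors of 1222: [2, 13, 47]
phi(1222) = 1222 * (1 - 1/2) * (1 - 1/13) * (1 - 1/47)
phi(1222) = 552


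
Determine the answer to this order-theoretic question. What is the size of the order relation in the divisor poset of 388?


The order relation is {(a,b) : a <= b}, reflexive so it includes (a,a).
Examples: (1,1), (1,194), (1,2), (1,388), (1,4), ...
Total ordered pairs: 18


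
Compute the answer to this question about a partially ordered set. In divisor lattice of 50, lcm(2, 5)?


Join=lcm.
gcd(2,5)=1
lcm=10


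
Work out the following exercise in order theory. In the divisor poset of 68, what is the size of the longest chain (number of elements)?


A chain is a totally ordered subset; we count the number of elements in a maximum chain.
Compute, for each element x, the size of the longest chain ending at x:
  1: 1
  2: 2
  17: 2
  4: 3
  34: 3
  68: 4
A maximum chain: 1 < 2 < 4 < 68
Number of elements in the longest chain: 4


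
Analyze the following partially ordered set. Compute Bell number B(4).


B(n) = number of set partitions of an n-element set.
B(n) satisfies the recurrence: B(n+1) = sum_k C(n,k)*B(k).
B(4) = 15


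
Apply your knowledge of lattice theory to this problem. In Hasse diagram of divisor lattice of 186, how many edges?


A cover relation a -< b holds when a < b with no c strictly between.
Cover relations:
  1 -< 2
  1 -< 3
  1 -< 31
  2 -< 6
  2 -< 62
  3 -< 6
  3 -< 93
  6 -< 186
  ...4 more
Total: 12


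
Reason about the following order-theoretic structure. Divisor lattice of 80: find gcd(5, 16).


In a divisor lattice, meet = gcd (greatest common divisor).
By Euclidean algorithm or factoring: gcd(5,16) = 1


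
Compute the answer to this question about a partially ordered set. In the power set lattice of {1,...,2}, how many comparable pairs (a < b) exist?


A comparable pair {a,b} has a < b or b < a in the order.
Count unordered pairs where one element is strictly below the other.
Examples: {{},{1}}, {{},{2}}, {{},{1,2}}, {{1},{1,2}}, ...
Total comparable pairs: 5


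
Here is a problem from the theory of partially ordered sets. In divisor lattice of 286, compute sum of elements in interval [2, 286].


Interval [2,286] in divisors of 286: [2, 22, 26, 286]
Sum = 336


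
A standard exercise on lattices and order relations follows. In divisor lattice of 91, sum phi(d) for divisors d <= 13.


Divisors of 91 up to 13: [1, 7, 13]
phi values: [1, 6, 12]
Sum = 19


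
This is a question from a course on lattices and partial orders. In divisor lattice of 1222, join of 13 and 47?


In a divisor lattice, join = lcm (least common multiple).
gcd(13,47) = 1
lcm(13,47) = 13*47/gcd = 611/1 = 611


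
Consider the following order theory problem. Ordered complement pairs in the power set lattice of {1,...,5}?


Complement pair (a,b): a meet b = bottom, a join b = top.
Here: A intersect B = {} and A union B = {1,...,5}.
Pairs found: ({},{1,2,3,4,5}), ({1},{2,3,4,5}), ({2},{1,3,4,5}), ({3},{1,2,4,5}), ... (28 more)
Total ordered pairs: 32


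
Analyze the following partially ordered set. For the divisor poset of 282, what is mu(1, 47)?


In a divisor lattice, mu(a,b) = mu(b/a) where mu is the classical Mobius function.
b/a = 47/1 = 47
Prime factorization of 47: primes [47]
47 is squarefree with 1 prime factor(s), so mu(47) = (-1)^1 = -1


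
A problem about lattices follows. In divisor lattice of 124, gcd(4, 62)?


Meet=gcd.
gcd(4,62)=2


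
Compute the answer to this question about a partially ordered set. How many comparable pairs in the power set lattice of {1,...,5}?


A comparable pair {a,b} has a < b or b < a in the order.
Count unordered pairs where one element is strictly below the other.
Examples: {{},{1}}, {{},{2}}, {{},{3}}, {{},{4}}, ...
Total comparable pairs: 211


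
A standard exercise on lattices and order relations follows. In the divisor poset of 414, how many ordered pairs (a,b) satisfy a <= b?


The order relation is {(a,b) : a <= b}, reflexive so it includes (a,a).
Examples: (1,1), (1,138), (1,18), (1,2), (1,207), ...
Total ordered pairs: 54


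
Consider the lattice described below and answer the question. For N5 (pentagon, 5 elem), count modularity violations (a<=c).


Modular law: if a <= c then a v (b ^ c) = (a v b) ^ c.
Check all triples (a,b,c) with a <= c among 5 elements.
  e.g. a=a, b=c, c=b: lhs=a != rhs=b
Total violating triples: 1


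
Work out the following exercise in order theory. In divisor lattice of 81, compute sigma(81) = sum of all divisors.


sigma(n) = sum of divisors.
Divisors of 81: [1, 3, 9, 27, 81]
Sum = 121


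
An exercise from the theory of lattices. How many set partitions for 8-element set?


B(n) = number of set partitions of an n-element set.
B(n) satisfies the recurrence: B(n+1) = sum_k C(n,k)*B(k).
B(8) = 4140


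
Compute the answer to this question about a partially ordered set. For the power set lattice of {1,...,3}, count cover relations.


A cover relation a -< b holds when a < b with no c strictly between.
Cover relations:
  {} -< {1}
  {} -< {2}
  {} -< {3}
  {1} -< {1,2}
  {1} -< {1,3}
  {2} -< {1,2}
  {2} -< {2,3}
  {3} -< {1,3}
  ...4 more
Total: 12


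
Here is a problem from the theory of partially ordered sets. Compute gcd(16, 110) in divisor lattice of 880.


In a divisor lattice, meet = gcd (greatest common divisor).
By Euclidean algorithm or factoring: gcd(16,110) = 2


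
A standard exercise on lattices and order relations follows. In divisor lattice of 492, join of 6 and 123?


In a divisor lattice, join = lcm (least common multiple).
gcd(6,123) = 3
lcm(6,123) = 6*123/gcd = 738/3 = 246


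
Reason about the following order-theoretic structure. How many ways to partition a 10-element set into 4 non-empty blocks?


S(n,k) = k*S(n-1,k) + S(n-1,k-1).
S(9,4) = 7770, S(9,3) = 3025
S(10,4) = 4*7770 + 3025 = 31080 + 3025
S(10,4) = 34105


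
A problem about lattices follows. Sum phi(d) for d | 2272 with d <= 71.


Divisors of 2272 up to 71: [1, 2, 4, 8, 16, 32, 71]
phi values: [1, 1, 2, 4, 8, 16, 70]
Sum = 102


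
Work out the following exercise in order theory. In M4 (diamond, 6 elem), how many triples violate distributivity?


Distributive law: a ^ (b v c) = (a ^ b) v (a ^ c).
Check all 6^3 = 216 ordered triples (a,b,c).
  e.g. a=a1, b=a2, c=a3: lhs=a1 != rhs=0
  e.g. a=a1, b=a2, c=a4: lhs=a1 != rhs=0
Total violating triples: 24


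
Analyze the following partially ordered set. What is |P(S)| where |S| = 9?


Power set = 2^n.
2^9 = 512


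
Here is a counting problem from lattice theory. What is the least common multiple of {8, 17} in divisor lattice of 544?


In a divisor lattice, join = lcm (least common multiple).
Compute lcm iteratively: start with first element, then lcm(current, next).
Elements: [8, 17]
lcm(8,17) = 136
Final lcm = 136


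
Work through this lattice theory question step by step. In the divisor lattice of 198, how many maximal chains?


A maximal chain goes from the minimum element to a maximal element via cover relations.
Counting all min-to-max paths in the cover graph.
Total maximal chains: 12


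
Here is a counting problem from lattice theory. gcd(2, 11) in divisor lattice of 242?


Meet=gcd.
gcd(2,11)=1


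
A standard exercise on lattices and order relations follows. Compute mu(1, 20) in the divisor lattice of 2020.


In a divisor lattice, mu(a,b) = mu(b/a) where mu is the classical Mobius function.
b/a = 20/1 = 20
Prime factorization of 20: primes [2, 5]
20 is not squarefree, so mu(20) = 0


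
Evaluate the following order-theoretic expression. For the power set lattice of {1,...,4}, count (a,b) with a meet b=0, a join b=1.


Complement pair (a,b): a meet b = bottom, a join b = top.
Here: A intersect B = {} and A union B = {1,...,4}.
Pairs found: ({},{1,2,3,4}), ({1},{2,3,4}), ({2},{1,3,4}), ({3},{1,2,4}), ... (12 more)
Total ordered pairs: 16


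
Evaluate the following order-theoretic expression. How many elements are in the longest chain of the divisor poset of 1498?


A chain is a totally ordered subset; we count the number of elements in a maximum chain.
Compute, for each element x, the size of the longest chain ending at x:
  1: 1
  2: 2
  7: 2
  107: 2
  14: 3
  214: 3
  ...
A maximum chain: 1 < 2 < 14 < 1498
Number of elements in the longest chain: 4


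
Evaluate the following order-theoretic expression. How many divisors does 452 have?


Divisors of 452: [1, 2, 4, 113, 226, 452]
Count: 6


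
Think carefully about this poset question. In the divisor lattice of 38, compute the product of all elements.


Divisors of 38: [1, 2, 19, 38]
Product = n^(d(n)/2) = 38^(4/2)
Product = 1444


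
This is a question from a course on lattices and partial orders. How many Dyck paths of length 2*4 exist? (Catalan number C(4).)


C(n) = C(2n, n) / (n+1).
C(8, 4) = 70
C(4) = 70 / 5 = 14


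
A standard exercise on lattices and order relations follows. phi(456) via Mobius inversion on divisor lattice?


phi(n) = n * prod_{p|n} (1 - 1/p).
Prime divisors of 456: [2, 3, 19]
phi(456) = 456 * (1 - 1/2) * (1 - 1/3) * (1 - 1/19)
phi(456) = 144


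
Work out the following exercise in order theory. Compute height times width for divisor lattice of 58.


Height = length of longest chain minus 1; width = size of largest antichain.
A maximum chain: 1 | 29 | 58  (height 2).
A maximum antichain: {2, 29}  (width 2).
Product = 2 * 2 = 4


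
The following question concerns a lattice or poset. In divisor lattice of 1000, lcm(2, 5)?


Join=lcm.
gcd(2,5)=1
lcm=10


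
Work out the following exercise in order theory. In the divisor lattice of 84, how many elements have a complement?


An element a is complemented if some b has a meet b = bottom, a join b = top.
a is complemented iff gcd(a, n/a)=1, i.e. a is a unitary divisor of 84.
Complemented elements: 1, 3, 4, 7, 12, 21, ... (2 more)
Count: 8


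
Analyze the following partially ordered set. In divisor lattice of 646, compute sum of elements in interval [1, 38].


Interval [1,38] in divisors of 646: [1, 2, 19, 38]
Sum = 60


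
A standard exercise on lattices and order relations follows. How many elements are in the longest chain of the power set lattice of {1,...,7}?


A chain is a totally ordered subset; we count the number of elements in a maximum chain.
Compute, for each element x, the size of the longest chain ending at x:
  {}: 1
  {1}: 2
  {2}: 2
  {3}: 2
  {4}: 2
  {5}: 2
  ...
A maximum chain: {} < {1} < {1,2} < {1,2,3} < {1,2,3,4} < {1,2,3,4,5} < {1,2,3,4,5,6} < {1,2,3,4,5,6,7}
Number of elements in the longest chain: 8


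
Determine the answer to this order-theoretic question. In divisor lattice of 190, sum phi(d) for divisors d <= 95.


Divisors of 190 up to 95: [1, 2, 5, 10, 19, 38, 95]
phi values: [1, 1, 4, 4, 18, 18, 72]
Sum = 118


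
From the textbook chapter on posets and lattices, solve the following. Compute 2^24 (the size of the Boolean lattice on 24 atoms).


Power set = 2^n.
2^24 = 16777216


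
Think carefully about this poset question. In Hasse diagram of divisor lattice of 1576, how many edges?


A cover relation a -< b holds when a < b with no c strictly between.
Cover relations:
  1 -< 2
  1 -< 197
  2 -< 4
  2 -< 394
  4 -< 8
  4 -< 788
  8 -< 1576
  197 -< 394
  ...2 more
Total: 10


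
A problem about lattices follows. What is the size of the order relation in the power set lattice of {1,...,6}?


The order relation is {(a,b) : a <= b}, reflexive so it includes (a,a).
Examples: ({},{}), ({},{1,2}), ({},{1,2,3}), ({},{1,2,3,4}), ({},{1,2,3,4,5}), ...
Total ordered pairs: 729


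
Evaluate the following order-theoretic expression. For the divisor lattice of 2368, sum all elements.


sigma(n) = sum of divisors.
Divisors of 2368: [1, 2, 4, 8, 16, 32, 37, 64, 74, 148, 296, 592, 1184, 2368]
Sum = 4826


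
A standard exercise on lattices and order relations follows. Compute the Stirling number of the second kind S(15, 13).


S(n,k) = k*S(n-1,k) + S(n-1,k-1).
S(14,13) = 91, S(14,12) = 3367
S(15,13) = 13*91 + 3367 = 1183 + 3367
S(15,13) = 4550


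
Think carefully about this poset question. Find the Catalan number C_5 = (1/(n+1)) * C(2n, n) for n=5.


C(n) = C(2n, n) / (n+1).
C(10, 5) = 252
C(5) = 252 / 6 = 42


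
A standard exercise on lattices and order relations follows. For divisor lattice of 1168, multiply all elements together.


Divisors of 1168: [1, 2, 4, 8, 16, 73, 146, 292, 584, 1168]
Product = n^(d(n)/2) = 1168^(10/2)
Product = 2173773118701568


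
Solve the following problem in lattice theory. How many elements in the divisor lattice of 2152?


Divisors of 2152: [1, 2, 4, 8, 269, 538, 1076, 2152]
Count: 8


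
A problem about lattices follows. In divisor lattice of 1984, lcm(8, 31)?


Join=lcm.
gcd(8,31)=1
lcm=248


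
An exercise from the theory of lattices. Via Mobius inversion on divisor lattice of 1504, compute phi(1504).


phi(n) = n * prod_{p|n} (1 - 1/p).
Prime divisors of 1504: [2, 47]
phi(1504) = 1504 * (1 - 1/2) * (1 - 1/47)
phi(1504) = 736


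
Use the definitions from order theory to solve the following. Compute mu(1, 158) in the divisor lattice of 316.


In a divisor lattice, mu(a,b) = mu(b/a) where mu is the classical Mobius function.
b/a = 158/1 = 158
Prime factorization of 158: primes [2, 79]
158 is squarefree with 2 prime factor(s), so mu(158) = (-1)^2 = 1


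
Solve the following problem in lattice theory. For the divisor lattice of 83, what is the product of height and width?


Height = length of longest chain minus 1; width = size of largest antichain.
A maximum chain: 1 | 83  (height 1).
A maximum antichain: {1}  (width 1).
Product = 1 * 1 = 1


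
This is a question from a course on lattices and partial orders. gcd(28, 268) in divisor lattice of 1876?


Meet=gcd.
gcd(28,268)=4


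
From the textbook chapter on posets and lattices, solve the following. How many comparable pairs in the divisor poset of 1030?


A comparable pair {a,b} has a < b or b < a in the order.
Count unordered pairs where one element is strictly below the other.
Examples: {1,2}, {1,5}, {1,10}, {1,103}, ...
Total comparable pairs: 19


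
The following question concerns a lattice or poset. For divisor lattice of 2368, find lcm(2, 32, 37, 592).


In a divisor lattice, join = lcm (least common multiple).
Compute lcm iteratively: start with first element, then lcm(current, next).
Elements: [2, 32, 37, 592]
lcm(2,32) = 32
lcm(32,37) = 1184
lcm(1184,592) = 1184
Final lcm = 1184


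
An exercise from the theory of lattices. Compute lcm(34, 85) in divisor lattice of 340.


In a divisor lattice, join = lcm (least common multiple).
gcd(34,85) = 17
lcm(34,85) = 34*85/gcd = 2890/17 = 170


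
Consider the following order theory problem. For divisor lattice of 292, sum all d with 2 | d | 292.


Interval [2,292] in divisors of 292: [2, 4, 146, 292]
Sum = 444


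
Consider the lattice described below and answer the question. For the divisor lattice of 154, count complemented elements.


An element a is complemented if some b has a meet b = bottom, a join b = top.
a is complemented iff gcd(a, n/a)=1, i.e. a is a unitary divisor of 154.
Complemented elements: 1, 2, 7, 11, 14, 22, ... (2 more)
Count: 8


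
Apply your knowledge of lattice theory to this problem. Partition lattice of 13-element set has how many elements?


B(n) = number of set partitions of an n-element set.
B(n) satisfies the recurrence: B(n+1) = sum_k C(n,k)*B(k).
B(13) = 27644437


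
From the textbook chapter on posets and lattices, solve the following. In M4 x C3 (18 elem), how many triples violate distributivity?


Distributive law: a ^ (b v c) = (a ^ b) v (a ^ c).
Check all 18^3 = 5832 ordered triples (a,b,c).
  e.g. a=(a1,0), b=(a2,0), c=(a3,0): lhs=(a1,0) != rhs=(0,0)
  e.g. a=(a1,0), b=(a2,0), c=(a3,1): lhs=(a1,0) != rhs=(0,0)
Total violating triples: 648


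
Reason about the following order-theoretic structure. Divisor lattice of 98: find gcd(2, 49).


In a divisor lattice, meet = gcd (greatest common divisor).
By Euclidean algorithm or factoring: gcd(2,49) = 1


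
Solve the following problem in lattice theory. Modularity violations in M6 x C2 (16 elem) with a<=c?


Modular law: if a <= c then a v (b ^ c) = (a v b) ^ c.
Check all triples (a,b,c) with a <= c among 16 elements.
This lattice is modular (diamonds M_m and their chain-products are modular).
Total violating triples: 0


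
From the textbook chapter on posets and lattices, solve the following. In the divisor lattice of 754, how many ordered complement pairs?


Complement pair (a,b): a meet b = bottom, a join b = top.
Here: gcd(a,b)=1 and lcm(a,b)=754, i.e. a*b=754 with a,b coprime.
Pairs found: (1,754), (2,377), (13,58), (26,29), ... (4 more)
Total ordered pairs: 8


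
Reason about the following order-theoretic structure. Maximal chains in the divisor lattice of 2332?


A maximal chain goes from the minimum element to a maximal element via cover relations.
Counting all min-to-max paths in the cover graph.
Total maximal chains: 12


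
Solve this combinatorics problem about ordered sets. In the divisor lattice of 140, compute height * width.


Height = length of longest chain minus 1; width = size of largest antichain.
A maximum chain: 1 | 7 | 35 | 70 | 140  (height 4).
A maximum antichain: {4, 10, 14, 35}  (width 4).
Product = 4 * 4 = 16


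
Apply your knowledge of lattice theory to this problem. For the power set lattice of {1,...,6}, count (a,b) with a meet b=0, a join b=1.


Complement pair (a,b): a meet b = bottom, a join b = top.
Here: A intersect B = {} and A union B = {1,...,6}.
Pairs found: ({},{1,2,3,4,5,6}), ({1},{2,3,4,5,6}), ({2},{1,3,4,5,6}), ({3},{1,2,4,5,6}), ... (60 more)
Total ordered pairs: 64


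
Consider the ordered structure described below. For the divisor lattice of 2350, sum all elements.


sigma(n) = sum of divisors.
Divisors of 2350: [1, 2, 5, 10, 25, 47, 50, 94, 235, 470, 1175, 2350]
Sum = 4464


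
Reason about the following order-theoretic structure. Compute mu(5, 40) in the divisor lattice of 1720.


In a divisor lattice, mu(a,b) = mu(b/a) where mu is the classical Mobius function.
b/a = 40/5 = 8
Prime factorization of 8: primes [2]
8 is not squarefree, so mu(8) = 0


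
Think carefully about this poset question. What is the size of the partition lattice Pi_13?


B(n) = number of set partitions of an n-element set.
B(n) satisfies the recurrence: B(n+1) = sum_k C(n,k)*B(k).
B(13) = 27644437


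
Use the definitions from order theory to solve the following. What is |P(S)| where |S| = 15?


Power set = 2^n.
2^15 = 32768


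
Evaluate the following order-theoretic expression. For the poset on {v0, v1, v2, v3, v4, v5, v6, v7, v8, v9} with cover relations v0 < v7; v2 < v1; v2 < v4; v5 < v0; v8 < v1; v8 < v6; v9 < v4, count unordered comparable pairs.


A comparable pair {a,b} has a < b or b < a in the order.
Count unordered pairs where one element is strictly below the other.
Examples: {v0,v5}, {v0,v7}, {v1,v2}, {v1,v8}, ...
Total comparable pairs: 8


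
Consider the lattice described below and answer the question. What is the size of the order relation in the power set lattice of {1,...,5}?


The order relation is {(a,b) : a <= b}, reflexive so it includes (a,a).
Examples: ({},{}), ({},{1,2}), ({},{1,2,3}), ({},{1,2,3,4}), ({},{1,2,3,4,5}), ...
Total ordered pairs: 243


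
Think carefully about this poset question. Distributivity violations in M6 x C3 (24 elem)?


Distributive law: a ^ (b v c) = (a ^ b) v (a ^ c).
Check all 24^3 = 13824 ordered triples (a,b,c).
  e.g. a=(a1,0), b=(a2,0), c=(a3,0): lhs=(a1,0) != rhs=(0,0)
  e.g. a=(a1,0), b=(a2,0), c=(a3,1): lhs=(a1,0) != rhs=(0,0)
Total violating triples: 3240


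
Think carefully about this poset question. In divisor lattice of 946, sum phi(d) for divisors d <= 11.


Divisors of 946 up to 11: [1, 2, 11]
phi values: [1, 1, 10]
Sum = 12


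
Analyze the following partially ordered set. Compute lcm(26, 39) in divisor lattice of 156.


In a divisor lattice, join = lcm (least common multiple).
gcd(26,39) = 13
lcm(26,39) = 26*39/gcd = 1014/13 = 78
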